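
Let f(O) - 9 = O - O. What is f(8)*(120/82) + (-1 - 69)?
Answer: -2330/41 ≈ -56.829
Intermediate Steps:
f(O) = 9 (f(O) = 9 + (O - O) = 9 + 0 = 9)
f(8)*(120/82) + (-1 - 69) = 9*(120/82) + (-1 - 69) = 9*(120*(1/82)) - 70 = 9*(60/41) - 70 = 540/41 - 70 = -2330/41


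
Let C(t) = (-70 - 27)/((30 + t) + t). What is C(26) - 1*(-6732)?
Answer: 551927/82 ≈ 6730.8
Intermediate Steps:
C(t) = -97/(30 + 2*t)
C(26) - 1*(-6732) = -97/(30 + 2*26) - 1*(-6732) = -97/(30 + 52) + 6732 = -97/82 + 6732 = 551927/82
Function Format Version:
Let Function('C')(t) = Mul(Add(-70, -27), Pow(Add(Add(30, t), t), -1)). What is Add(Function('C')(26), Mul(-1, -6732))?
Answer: Rational(551927, 82) ≈ 6730.8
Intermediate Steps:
Function('C')(t) = Mul(-97, Pow(Add(30, Mul(2, t)), -1))
Add(Function('C')(26), Mul(-1, -6732)) = Add(Mul(-97, Pow(Add(30, Mul(2, 26)), -1)), Mul(-1, -6732)) = Add(Mul(-97, Pow(Add(30, 52), -1)), 6732) = Add(Mul(-97, Pow(82, -1)), 6732) = Add(Mul(-97, Rational(1, 82)), 6732) = Add(Rational(-97, 82), 6732) = Rational(551927, 82)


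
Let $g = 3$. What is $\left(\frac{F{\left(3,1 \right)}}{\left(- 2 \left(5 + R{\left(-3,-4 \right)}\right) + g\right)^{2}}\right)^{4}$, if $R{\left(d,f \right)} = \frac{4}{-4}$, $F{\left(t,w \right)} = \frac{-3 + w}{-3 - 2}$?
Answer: $\frac{16}{244140625} \approx 6.5536 \cdot 10^{-8}$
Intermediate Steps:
$F{\left(t,w \right)} = \frac{3}{5} - \frac{w}{5}$ ($F{\left(t,w \right)} = \frac{-3 + w}{-5} = \left(-3 + w\right) \left(- \frac{1}{5}\right) = \frac{3}{5} - \frac{w}{5}$)
$R{\left(d,f \right)} = -1$ ($R{\left(d,f \right)} = 4 \left(- \frac{1}{4}\right) = -1$)
$\left(\frac{F{\left(3,1 \right)}}{\left(- 2 \left(5 + R{\left(-3,-4 \right)}\right) + g\right)^{2}}\right)^{4} = \left(\frac{\frac{3}{5} - \frac{1}{5}}{\left(- 2 \left(5 - 1\right) + 3\right)^{2}}\right)^{4} = \left(\frac{\frac{3}{5} - \frac{1}{5}}{\left(\left(-2\right) 4 + 3\right)^{2}}\right)^{4} = \left(\frac{2}{5 \left(-8 + 3\right)^{2}}\right)^{4} = \left(\frac{2}{5 \left(-5\right)^{2}}\right)^{4} = \left(\frac{2}{5 \cdot 25}\right)^{4} = \left(\frac{2}{5} \cdot \frac{1}{25}\right)^{4} = \left(\frac{2}{125}\right)^{4} = \frac{16}{244140625}$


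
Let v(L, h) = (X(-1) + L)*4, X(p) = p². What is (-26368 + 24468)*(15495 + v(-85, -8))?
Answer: -28802100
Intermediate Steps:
v(L, h) = 4 + 4*L (v(L, h) = ((-1)² + L)*4 = (1 + L)*4 = 4 + 4*L)
(-26368 + 24468)*(15495 + v(-85, -8)) = (-26368 + 24468)*(15495 + (4 + 4*(-85))) = -1900*(15495 + (4 - 340)) = -1900*(15495 - 336) = -1900*15159 = -28802100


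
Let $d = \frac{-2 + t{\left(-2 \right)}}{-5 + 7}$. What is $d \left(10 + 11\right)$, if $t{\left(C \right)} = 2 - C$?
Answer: $21$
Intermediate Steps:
$d = 1$ ($d = \frac{-2 + \left(2 - -2\right)}{-5 + 7} = \frac{-2 + \left(2 + 2\right)}{2} = \left(-2 + 4\right) \frac{1}{2} = 2 \cdot \frac{1}{2} = 1$)
$d \left(10 + 11\right) = 1 \left(10 + 11\right) = 1 \cdot 21 = 21$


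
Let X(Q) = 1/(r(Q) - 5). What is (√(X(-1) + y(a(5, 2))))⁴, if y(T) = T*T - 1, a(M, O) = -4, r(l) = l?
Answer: 7921/36 ≈ 220.03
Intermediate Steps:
y(T) = -1 + T² (y(T) = T² - 1 = -1 + T²)
X(Q) = 1/(-5 + Q) (X(Q) = 1/(Q - 5) = 1/(-5 + Q))
(√(X(-1) + y(a(5, 2))))⁴ = (√(1/(-5 - 1) + (-1 + (-4)²)))⁴ = (√(1/(-6) + (-1 + 16)))⁴ = (√(-⅙ + 15))⁴ = (√(89/6))⁴ = (√534/6)⁴ = 7921/36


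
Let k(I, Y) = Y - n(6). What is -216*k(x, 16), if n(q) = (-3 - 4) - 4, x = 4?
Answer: -5832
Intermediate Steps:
n(q) = -11 (n(q) = -7 - 4 = -11)
k(I, Y) = 11 + Y (k(I, Y) = Y - 1*(-11) = Y + 11 = 11 + Y)
-216*k(x, 16) = -216*(11 + 16) = -216*27 = -5832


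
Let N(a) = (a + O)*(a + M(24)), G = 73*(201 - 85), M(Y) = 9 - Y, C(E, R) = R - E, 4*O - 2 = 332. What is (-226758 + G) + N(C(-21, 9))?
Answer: -433175/2 ≈ -2.1659e+5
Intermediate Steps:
O = 167/2 (O = ½ + (¼)*332 = ½ + 83 = 167/2 ≈ 83.500)
G = 8468 (G = 73*116 = 8468)
N(a) = (-15 + a)*(167/2 + a) (N(a) = (a + 167/2)*(a + (9 - 1*24)) = (167/2 + a)*(a + (9 - 24)) = (167/2 + a)*(a - 15) = (167/2 + a)*(-15 + a) = (-15 + a)*(167/2 + a))
(-226758 + G) + N(C(-21, 9)) = (-226758 + 8468) + (-2505/2 + (9 - 1*(-21))² + 137*(9 - 1*(-21))/2) = -218290 + (-2505/2 + (9 + 21)² + 137*(9 + 21)/2) = -218290 + (-2505/2 + 30² + (137/2)*30) = -218290 + (-2505/2 + 900 + 2055) = -218290 + 3405/2 = -433175/2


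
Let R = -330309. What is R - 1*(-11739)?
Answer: -318570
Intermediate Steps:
R - 1*(-11739) = -330309 - 1*(-11739) = -330309 + 11739 = -318570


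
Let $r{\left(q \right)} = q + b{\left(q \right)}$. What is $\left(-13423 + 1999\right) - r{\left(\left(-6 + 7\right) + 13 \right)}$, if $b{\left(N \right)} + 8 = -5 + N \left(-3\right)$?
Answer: $-11383$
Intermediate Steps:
$b{\left(N \right)} = -13 - 3 N$ ($b{\left(N \right)} = -8 + \left(-5 + N \left(-3\right)\right) = -8 - \left(5 + 3 N\right) = -13 - 3 N$)
$r{\left(q \right)} = -13 - 2 q$ ($r{\left(q \right)} = q - \left(13 + 3 q\right) = -13 - 2 q$)
$\left(-13423 + 1999\right) - r{\left(\left(-6 + 7\right) + 13 \right)} = \left(-13423 + 1999\right) - \left(-13 - 2 \left(\left(-6 + 7\right) + 13\right)\right) = -11424 - \left(-13 - 2 \left(1 + 13\right)\right) = -11424 - \left(-13 - 28\right) = -11424 - -41 = -11424 + 41 = -11383$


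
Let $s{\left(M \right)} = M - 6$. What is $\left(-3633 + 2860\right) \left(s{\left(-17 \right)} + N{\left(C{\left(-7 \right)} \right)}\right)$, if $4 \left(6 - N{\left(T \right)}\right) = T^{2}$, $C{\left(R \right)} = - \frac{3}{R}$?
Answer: $\frac{2582593}{196} \approx 13177.0$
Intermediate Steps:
$s{\left(M \right)} = -6 + M$ ($s{\left(M \right)} = M - 6 = -6 + M$)
$N{\left(T \right)} = 6 - \frac{T^{2}}{4}$
$\left(-3633 + 2860\right) \left(s{\left(-17 \right)} + N{\left(C{\left(-7 \right)} \right)}\right) = \left(-3633 + 2860\right) \left(\left(-6 - 17\right) + \left(6 - \frac{\left(- \frac{3}{-7}\right)^{2}}{4}\right)\right) = - 773 \left(-23 + \left(6 - \frac{\left(\left(-3\right) \left(- \frac{1}{7}\right)\right)^{2}}{4}\right)\right) = - 773 \left(-23 + \left(6 - \frac{\left(\frac{3}{7}\right)^{2}}{4}\right)\right) = - 773 \left(-23 + \left(6 - \frac{9}{196}\right)\right) = - 773 \left(-23 + \frac{1167}{196}\right) = \left(-773\right) \left(- \frac{3341}{196}\right) = \frac{2582593}{196}$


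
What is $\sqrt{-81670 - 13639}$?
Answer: $i \sqrt{95309} \approx 308.72 i$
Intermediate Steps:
$\sqrt{-81670 - 13639} = \sqrt{-95309} = i \sqrt{95309}$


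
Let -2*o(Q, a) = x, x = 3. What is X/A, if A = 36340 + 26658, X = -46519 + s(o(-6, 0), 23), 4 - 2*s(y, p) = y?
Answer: -186065/251992 ≈ -0.73838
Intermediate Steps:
o(Q, a) = -3/2 (o(Q, a) = -1/2*3 = -3/2)
s(y, p) = 2 - y/2
X = -186065/4 (X = -46519 + (2 - 1/2*(-3/2)) = -46519 + (2 + 3/4) = -46519 + 11/4 = -186065/4 ≈ -46516.)
A = 62998
X/A = -186065/4/62998 = -186065/4*1/62998 = -186065/251992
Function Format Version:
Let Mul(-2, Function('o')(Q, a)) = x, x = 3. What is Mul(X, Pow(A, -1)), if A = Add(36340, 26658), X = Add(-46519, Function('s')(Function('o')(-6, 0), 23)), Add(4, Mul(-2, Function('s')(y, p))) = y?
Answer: Rational(-186065, 251992) ≈ -0.73838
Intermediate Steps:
Function('o')(Q, a) = Rational(-3, 2) (Function('o')(Q, a) = Mul(Rational(-1, 2), 3) = Rational(-3, 2))
Function('s')(y, p) = Add(2, Mul(Rational(-1, 2), y))
X = Rational(-186065, 4) (X = Add(-46519, Add(2, Mul(Rational(-1, 2), Rational(-3, 2)))) = Add(-46519, Add(2, Rational(3, 4))) = Add(-46519, Rational(11, 4)) = Rational(-186065, 4) ≈ -46516.)
A = 62998
Mul(X, Pow(A, -1)) = Mul(Rational(-186065, 4), Pow(62998, -1)) = Mul(Rational(-186065, 4), Rational(1, 62998)) = Rational(-186065, 251992)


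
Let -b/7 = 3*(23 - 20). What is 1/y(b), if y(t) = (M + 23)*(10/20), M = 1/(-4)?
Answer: 8/91 ≈ 0.087912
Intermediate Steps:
b = -63 (b = -21*(23 - 20) = -21*3 = -7*9 = -63)
M = -1/4 ≈ -0.25000
y(t) = 91/8 (y(t) = (-1/4 + 23)*(10/20) = 91*(10*(1/20))/4 = (91/4)*(1/2) = 91/8)
1/y(b) = 1/(91/8) = 8/91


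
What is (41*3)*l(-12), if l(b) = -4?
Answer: -492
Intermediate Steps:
(41*3)*l(-12) = (41*3)*(-4) = 123*(-4) = -492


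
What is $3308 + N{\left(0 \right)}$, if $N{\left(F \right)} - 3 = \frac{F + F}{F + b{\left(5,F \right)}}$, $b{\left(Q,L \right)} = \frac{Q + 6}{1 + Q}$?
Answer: $3311$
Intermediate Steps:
$b{\left(Q,L \right)} = \frac{6 + Q}{1 + Q}$
$N{\left(F \right)} = 3 + \frac{2 F}{\frac{11}{6} + F}$ ($N{\left(F \right)} = 3 + \frac{F + F}{F + \frac{6 + 5}{1 + 5}} = 3 + \frac{2 F}{F + \frac{1}{6} \cdot 11} = 3 + \frac{2 F}{F + \frac{11}{6}} = 3 + \frac{2 F}{\frac{11}{6} + F}$)
$3308 + N{\left(0 \right)} = 3308 + \frac{3 \left(11 + 10 \cdot 0\right)}{11 + 6 \cdot 0} = 3308 + \frac{3 \left(11 + 0\right)}{11 + 0} = 3308 + 3 \cdot \frac{1}{11} \cdot 11 = 3308 + 3 = 3311$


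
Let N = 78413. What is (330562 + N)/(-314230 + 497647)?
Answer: 136325/61139 ≈ 2.2298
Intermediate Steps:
(330562 + N)/(-314230 + 497647) = (330562 + 78413)/(-314230 + 497647) = 408975/183417 = 408975*(1/183417) = 136325/61139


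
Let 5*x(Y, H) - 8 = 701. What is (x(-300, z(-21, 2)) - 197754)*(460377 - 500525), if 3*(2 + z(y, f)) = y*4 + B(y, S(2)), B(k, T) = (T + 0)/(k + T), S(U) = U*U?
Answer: 39668673028/5 ≈ 7.9337e+9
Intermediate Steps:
S(U) = U²
B(k, T) = T/(T + k)
z(y, f) = -2 + 4*y/3 + 4/(3*(4 + y)) (z(y, f) = -2 + (y*4 + 2²/(2² + y))/3 = -2 + (4*y + 4/(4 + y))/3 = -2 + (4*y/3 + 4/(3*(4 + y))) = -2 + 4*y/3 + 4/(3*(4 + y)))
x(Y, H) = 709/5 (x(Y, H) = 8/5 + (⅕)*701 = 8/5 + 701/5 = 709/5)
(x(-300, z(-21, 2)) - 197754)*(460377 - 500525) = (709/5 - 197754)*(460377 - 500525) = -988061/5*(-40148) = 39668673028/5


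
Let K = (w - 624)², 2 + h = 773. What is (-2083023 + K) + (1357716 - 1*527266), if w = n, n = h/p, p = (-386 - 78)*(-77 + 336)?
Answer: -12466409344767223/14442270976 ≈ -8.6319e+5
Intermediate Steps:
h = 771 (h = -2 + 773 = 771)
p = -120176 (p = -464*259 = -120176)
n = -771/120176 (n = 771/(-120176) = 771*(-1/120176) = -771/120176 ≈ -0.0064156)
w = -771/120176 ≈ -0.0064156
K = 5623589338454025/14442270976 (K = (-771/120176 - 624)² = (-74990595/120176)² = 5623589338454025/14442270976 ≈ 3.8938e+5)
(-2083023 + K) + (1357716 - 1*527266) = (-2083023 + 5623589338454025/14442270976) + (1357716 - 1*527266) = -24459993276786423/14442270976 + (1357716 - 527266) = -24459993276786423/14442270976 + 830450 = -12466409344767223/14442270976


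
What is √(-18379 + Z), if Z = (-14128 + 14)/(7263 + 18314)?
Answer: I*√12023589045869/25577 ≈ 135.57*I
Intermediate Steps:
Z = -14114/25577 ≈ -0.55182
√(-18379 + Z) = √(-18379 - 14114/25577) = √(-470093797/25577) = I*√12023589045869/25577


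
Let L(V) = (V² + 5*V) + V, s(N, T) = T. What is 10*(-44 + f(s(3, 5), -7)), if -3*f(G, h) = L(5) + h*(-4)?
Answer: -2150/3 ≈ -716.67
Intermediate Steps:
L(V) = V² + 6*V
f(G, h) = -55/3 + 4*h/3 (f(G, h) = -(5*(6 + 5) + h*(-4))/3 = -(5*11 - 4*h)/3 = -(55 - 4*h)/3 = -55/3 + 4*h/3)
10*(-44 + f(s(3, 5), -7)) = 10*(-44 + (-55/3 + (4/3)*(-7))) = 10*(-44 + (-55/3 - 28/3)) = 10*(-44 - 83/3) = 10*(-215/3) = -2150/3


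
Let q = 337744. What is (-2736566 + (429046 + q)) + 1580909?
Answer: -388867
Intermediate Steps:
(-2736566 + (429046 + q)) + 1580909 = (-2736566 + (429046 + 337744)) + 1580909 = (-2736566 + 766790) + 1580909 = -1969776 + 1580909 = -388867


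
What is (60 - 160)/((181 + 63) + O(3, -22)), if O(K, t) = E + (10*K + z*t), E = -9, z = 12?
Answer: -100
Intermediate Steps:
O(K, t) = -9 + 10*K + 12*t (O(K, t) = -9 + (10*K + 12*t) = -9 + 10*K + 12*t)
(60 - 160)/((181 + 63) + O(3, -22)) = (60 - 160)/((181 + 63) + (-9 + 10*3 + 12*(-22))) = -100/(244 + (-9 + 30 - 264)) = -100/(244 - 243) = -100/1 = -100*1 = -100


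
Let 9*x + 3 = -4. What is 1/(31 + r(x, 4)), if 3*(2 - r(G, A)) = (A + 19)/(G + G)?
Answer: 14/531 ≈ 0.026365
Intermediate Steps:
x = -7/9 (x = -1/3 + (1/9)*(-4) = -1/3 - 4/9 = -7/9 ≈ -0.77778)
r(G, A) = 2 - (19 + A)/(6*G) (r(G, A) = 2 - (A + 19)/(3*(G + G)) = 2 - (19 + A)/(3*(2*G)) = 2 - (19 + A)*1/(2*G)/3 = 2 - (19 + A)/(6*G))
1/(31 + r(x, 4)) = 1/(31 + (-19 - 1*4 + 12*(-7/9))/(6*(-7/9))) = 1/(31 + (1/6)*(-9/7)*(-19 - 4 - 28/3)) = 1/(31 + (1/6)*(-9/7)*(-97/3)) = 1/(31 + 97/14) = 1/(531/14) = 14/531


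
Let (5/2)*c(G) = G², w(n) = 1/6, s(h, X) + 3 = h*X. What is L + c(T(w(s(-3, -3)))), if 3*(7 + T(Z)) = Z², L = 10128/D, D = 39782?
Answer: 2297206703/116004312 ≈ 19.803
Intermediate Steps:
s(h, X) = -3 + X*h (s(h, X) = -3 + h*X = -3 + X*h)
w(n) = ⅙
L = 5064/19891 (L = 10128/39782 = 10128*(1/39782) = 5064/19891 ≈ 0.25459)
T(Z) = -7 + Z²/3
c(G) = 2*G²/5
L + c(T(w(s(-3, -3)))) = 5064/19891 + 2*(-7 + (⅙)²/3)²/5 = 5064/19891 + 2*(-7 + (⅓)*(1/36))²/5 = 5064/19891 + 2*(-7 + 1/108)²/5 = 5064/19891 + 2*(-755/108)²/5 = 5064/19891 + (⅖)*(570025/11664) = 5064/19891 + 114005/5832 = 2297206703/116004312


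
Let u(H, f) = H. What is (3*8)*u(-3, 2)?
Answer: -72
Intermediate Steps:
(3*8)*u(-3, 2) = (3*8)*(-3) = 24*(-3) = -72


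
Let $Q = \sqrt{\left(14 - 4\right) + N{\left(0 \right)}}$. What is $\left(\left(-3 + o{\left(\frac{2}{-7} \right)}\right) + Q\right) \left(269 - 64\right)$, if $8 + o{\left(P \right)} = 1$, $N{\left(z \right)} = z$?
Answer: $-2050 + 205 \sqrt{10} \approx -1401.7$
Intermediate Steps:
$o{\left(P \right)} = -7$ ($o{\left(P \right)} = -8 + 1 = -7$)
$Q = \sqrt{10}$ ($Q = \sqrt{\left(14 - 4\right) + 0} = \sqrt{10 + 0} = \sqrt{10} \approx 3.1623$)
$\left(\left(-3 + o{\left(\frac{2}{-7} \right)}\right) + Q\right) \left(269 - 64\right) = \left(\left(-3 - 7\right) + \sqrt{10}\right) \left(269 - 64\right) = \left(-10 + \sqrt{10}\right) \left(269 - 64\right) = \left(-10 + \sqrt{10}\right) 205 = -2050 + 205 \sqrt{10}$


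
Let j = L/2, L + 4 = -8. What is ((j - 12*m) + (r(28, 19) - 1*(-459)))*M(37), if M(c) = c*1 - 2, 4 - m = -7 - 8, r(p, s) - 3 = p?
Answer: 8960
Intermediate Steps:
r(p, s) = 3 + p
L = -12 (L = -4 - 8 = -12)
m = 19 (m = 4 - (-7 - 8) = 4 - 1*(-15) = 4 + 15 = 19)
j = -6 (j = -12/2 = -12*½ = -6)
M(c) = -2 + c (M(c) = c - 2 = -2 + c)
((j - 12*m) + (r(28, 19) - 1*(-459)))*M(37) = ((-6 - 12*19) + ((3 + 28) - 1*(-459)))*(-2 + 37) = ((-6 - 228) + (31 + 459))*35 = (-234 + 490)*35 = 256*35 = 8960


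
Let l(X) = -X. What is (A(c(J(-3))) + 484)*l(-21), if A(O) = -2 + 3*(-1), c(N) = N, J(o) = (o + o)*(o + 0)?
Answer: 10059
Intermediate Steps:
J(o) = 2*o² (J(o) = (2*o)*o = 2*o²)
A(O) = -5 (A(O) = -2 - 3 = -5)
(A(c(J(-3))) + 484)*l(-21) = (-5 + 484)*(-1*(-21)) = 479*21 = 10059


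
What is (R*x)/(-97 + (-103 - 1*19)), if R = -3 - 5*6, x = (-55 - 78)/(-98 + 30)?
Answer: 1463/4964 ≈ 0.29472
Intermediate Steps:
x = 133/68 (x = -133/(-68) = -133*(-1/68) = 133/68 ≈ 1.9559)
R = -33 (R = -3 - 30 = -33)
(R*x)/(-97 + (-103 - 1*19)) = (-33*133/68)/(-97 + (-103 - 1*19)) = -4389/(68*(-97 + (-103 - 19))) = -4389/(68*(-97 - 122)) = -4389/68/(-219) = -4389/68*(-1/219) = 1463/4964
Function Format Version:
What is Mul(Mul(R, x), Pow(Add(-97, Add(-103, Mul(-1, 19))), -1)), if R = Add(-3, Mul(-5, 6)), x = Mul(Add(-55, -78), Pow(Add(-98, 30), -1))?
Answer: Rational(1463, 4964) ≈ 0.29472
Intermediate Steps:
x = Rational(133, 68) (x = Mul(-133, Pow(-68, -1)) = Mul(-133, Rational(-1, 68)) = Rational(133, 68) ≈ 1.9559)
R = -33 (R = Add(-3, -30) = -33)
Mul(Mul(R, x), Pow(Add(-97, Add(-103, Mul(-1, 19))), -1)) = Mul(Mul(-33, Rational(133, 68)), Pow(Add(-97, Add(-103, Mul(-1, 19))), -1)) = Mul(Rational(-4389, 68), Pow(Add(-97, Add(-103, -19)), -1)) = Mul(Rational(-4389, 68), Pow(Add(-97, -122), -1)) = Mul(Rational(-4389, 68), Pow(-219, -1)) = Mul(Rational(-4389, 68), Rational(-1, 219)) = Rational(1463, 4964)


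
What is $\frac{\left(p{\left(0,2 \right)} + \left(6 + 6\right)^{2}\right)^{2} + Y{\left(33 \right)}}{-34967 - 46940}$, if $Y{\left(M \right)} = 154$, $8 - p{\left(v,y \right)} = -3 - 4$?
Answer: $- \frac{25435}{81907} \approx -0.31053$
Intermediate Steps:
$p{\left(v,y \right)} = 15$ ($p{\left(v,y \right)} = 8 - \left(-3 - 4\right) = 8 - -7 = 8 + 7 = 15$)
$\frac{\left(p{\left(0,2 \right)} + \left(6 + 6\right)^{2}\right)^{2} + Y{\left(33 \right)}}{-34967 - 46940} = \frac{\left(15 + \left(6 + 6\right)^{2}\right)^{2} + 154}{-34967 - 46940} = \frac{\left(15 + 12^{2}\right)^{2} + 154}{-81907} = \left(\left(15 + 144\right)^{2} + 154\right) \left(- \frac{1}{81907}\right) = \left(159^{2} + 154\right) \left(- \frac{1}{81907}\right) = \left(25281 + 154\right) \left(- \frac{1}{81907}\right) = 25435 \left(- \frac{1}{81907}\right) = - \frac{25435}{81907}$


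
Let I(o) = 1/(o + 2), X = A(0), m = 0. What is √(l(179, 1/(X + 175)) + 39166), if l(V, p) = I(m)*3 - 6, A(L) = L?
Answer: √156646/2 ≈ 197.89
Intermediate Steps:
X = 0
I(o) = 1/(2 + o)
l(V, p) = -9/2 (l(V, p) = 3/(2 + 0) - 6 = 3/2 - 6 = -9/2)
√(l(179, 1/(X + 175)) + 39166) = √(-9/2 + 39166) = √(78323/2) = √156646/2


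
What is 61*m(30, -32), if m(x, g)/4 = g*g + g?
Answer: 242048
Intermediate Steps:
m(x, g) = 4*g + 4*g² (m(x, g) = 4*(g*g + g) = 4*(g² + g) = 4*(g + g²) = 4*g + 4*g²)
61*m(30, -32) = 61*(4*(-32)*(1 - 32)) = 61*(4*(-32)*(-31)) = 61*3968 = 242048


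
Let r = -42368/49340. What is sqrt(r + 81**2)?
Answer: sqrt(998140095905)/12335 ≈ 80.995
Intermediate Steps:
r = -10592/12335 (r = -42368*1/49340 = -10592/12335 ≈ -0.85870)
sqrt(r + 81**2) = sqrt(-10592/12335 + 81**2) = sqrt(-10592/12335 + 6561) = sqrt(80919343/12335) = sqrt(998140095905)/12335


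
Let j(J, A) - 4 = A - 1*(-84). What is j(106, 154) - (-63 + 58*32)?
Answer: -1551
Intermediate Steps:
j(J, A) = 88 + A (j(J, A) = 4 + (A - 1*(-84)) = 4 + (A + 84) = 4 + (84 + A) = 88 + A)
j(106, 154) - (-63 + 58*32) = (88 + 154) - (-63 + 58*32) = 242 - (-63 + 1856) = 242 - 1*1793 = 242 - 1793 = -1551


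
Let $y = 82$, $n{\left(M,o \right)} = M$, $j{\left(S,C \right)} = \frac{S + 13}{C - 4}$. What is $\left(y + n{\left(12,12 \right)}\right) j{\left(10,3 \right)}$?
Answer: $-2162$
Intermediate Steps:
$j{\left(S,C \right)} = \frac{13 + S}{-4 + C}$
$\left(y + n{\left(12,12 \right)}\right) j{\left(10,3 \right)} = \left(82 + 12\right) \frac{13 + 10}{-4 + 3} = 94 \frac{1}{-1} \cdot 23 = 94 \left(\left(-1\right) 23\right) = 94 \left(-23\right) = -2162$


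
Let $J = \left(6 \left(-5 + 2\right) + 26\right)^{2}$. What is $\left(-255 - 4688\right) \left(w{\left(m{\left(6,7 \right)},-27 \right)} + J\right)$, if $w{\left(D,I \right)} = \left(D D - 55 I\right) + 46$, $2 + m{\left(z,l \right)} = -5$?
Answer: $-8126292$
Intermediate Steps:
$m{\left(z,l \right)} = -7$ ($m{\left(z,l \right)} = -2 - 5 = -7$)
$w{\left(D,I \right)} = 46 + D^{2} - 55 I$ ($w{\left(D,I \right)} = \left(D^{2} - 55 I\right) + 46 = 46 + D^{2} - 55 I$)
$J = 64$ ($J = \left(6 \left(-3\right) + 26\right)^{2} = \left(-18 + 26\right)^{2} = 8^{2} = 64$)
$\left(-255 - 4688\right) \left(w{\left(m{\left(6,7 \right)},-27 \right)} + J\right) = \left(-255 - 4688\right) \left(\left(46 + \left(-7\right)^{2} - -1485\right) + 64\right) = - 4943 \left(\left(46 + 49 + 1485\right) + 64\right) = - 4943 \left(1580 + 64\right) = \left(-4943\right) 1644 = -8126292$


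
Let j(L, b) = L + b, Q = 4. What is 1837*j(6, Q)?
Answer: 18370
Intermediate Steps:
1837*j(6, Q) = 1837*(6 + 4) = 1837*10 = 18370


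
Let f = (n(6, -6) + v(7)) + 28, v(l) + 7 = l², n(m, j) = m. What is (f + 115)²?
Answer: 36481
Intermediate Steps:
v(l) = -7 + l²
f = 76 (f = (6 + (-7 + 7²)) + 28 = (6 + (-7 + 49)) + 28 = (6 + 42) + 28 = 48 + 28 = 76)
(f + 115)² = (76 + 115)² = 191² = 36481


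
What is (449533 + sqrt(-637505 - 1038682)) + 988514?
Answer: 1438047 + 3*I*sqrt(186243) ≈ 1.438e+6 + 1294.7*I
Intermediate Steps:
(449533 + sqrt(-637505 - 1038682)) + 988514 = (449533 + sqrt(-1676187)) + 988514 = (449533 + 3*I*sqrt(186243)) + 988514 = 1438047 + 3*I*sqrt(186243)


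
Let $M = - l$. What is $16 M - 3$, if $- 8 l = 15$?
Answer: $27$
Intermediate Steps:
$l = - \frac{15}{8}$ ($l = \left(- \frac{1}{8}\right) 15 = - \frac{15}{8} \approx -1.875$)
$M = \frac{15}{8}$ ($M = \left(-1\right) \left(- \frac{15}{8}\right) = \frac{15}{8} \approx 1.875$)
$16 M - 3 = 16 \cdot \frac{15}{8} - 3 = 30 - 3 = 27$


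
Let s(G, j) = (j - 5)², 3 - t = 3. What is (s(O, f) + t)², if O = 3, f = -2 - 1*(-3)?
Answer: 256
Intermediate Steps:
t = 0 (t = 3 - 1*3 = 3 - 3 = 0)
f = 1 (f = -2 + 3 = 1)
s(G, j) = (-5 + j)²
(s(O, f) + t)² = ((-5 + 1)² + 0)² = ((-4)² + 0)² = (16 + 0)² = 16² = 256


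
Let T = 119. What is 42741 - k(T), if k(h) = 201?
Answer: 42540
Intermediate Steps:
42741 - k(T) = 42741 - 1*201 = 42741 - 201 = 42540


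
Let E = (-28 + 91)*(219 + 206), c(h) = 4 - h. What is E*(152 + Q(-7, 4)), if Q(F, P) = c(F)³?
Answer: 39707325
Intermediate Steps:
E = 26775 (E = 63*425 = 26775)
Q(F, P) = (4 - F)³
E*(152 + Q(-7, 4)) = 26775*(152 - (-4 - 7)³) = 26775*(152 - 1*(-11)³) = 26775*(152 - 1*(-1331)) = 26775*(152 + 1331) = 26775*1483 = 39707325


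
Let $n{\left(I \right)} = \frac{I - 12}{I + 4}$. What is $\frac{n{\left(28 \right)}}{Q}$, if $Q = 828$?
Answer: $\frac{1}{1656} \approx 0.00060386$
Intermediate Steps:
$n{\left(I \right)} = \frac{-12 + I}{4 + I}$
$\frac{n{\left(28 \right)}}{Q} = \frac{\frac{1}{4 + 28} \left(-12 + 28\right)}{828} = \frac{1}{32} \cdot 16 \cdot \frac{1}{828} = \frac{1}{2} \cdot \frac{1}{828} = \frac{1}{1656}$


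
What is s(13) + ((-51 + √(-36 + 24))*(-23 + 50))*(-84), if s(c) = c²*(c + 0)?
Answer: 117865 - 4536*I*√3 ≈ 1.1787e+5 - 7856.6*I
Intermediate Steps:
s(c) = c³ (s(c) = c²*c = c³)
s(13) + ((-51 + √(-36 + 24))*(-23 + 50))*(-84) = 13³ + ((-51 + √(-36 + 24))*(-23 + 50))*(-84) = 2197 + ((-51 + √(-12))*27)*(-84) = 2197 + ((-51 + 2*I*√3)*27)*(-84) = 2197 + (-1377 + 54*I*√3)*(-84) = 2197 + (115668 - 4536*I*√3) = 117865 - 4536*I*√3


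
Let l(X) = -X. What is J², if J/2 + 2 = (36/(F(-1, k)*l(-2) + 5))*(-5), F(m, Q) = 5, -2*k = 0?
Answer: 784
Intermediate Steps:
k = 0 (k = -½*0 = 0)
J = -28 (J = -4 + 2*((36/(5*(-1*(-2)) + 5))*(-5)) = -4 + 2*((36/(5*2 + 5))*(-5)) = -4 + 2*((36/(10 + 5))*(-5)) = -4 + 2*((36/15)*(-5)) = -4 + 2*((36*(1/15))*(-5)) = -4 + 2*((12/5)*(-5)) = -4 + 2*(-12) = -4 - 24 = -28)
J² = (-28)² = 784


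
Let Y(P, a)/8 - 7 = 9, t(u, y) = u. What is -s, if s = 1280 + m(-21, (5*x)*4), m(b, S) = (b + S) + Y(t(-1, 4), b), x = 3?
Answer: -1447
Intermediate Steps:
Y(P, a) = 128 (Y(P, a) = 56 + 8*9 = 56 + 72 = 128)
m(b, S) = 128 + S + b (m(b, S) = (b + S) + 128 = (S + b) + 128 = 128 + S + b)
s = 1447 (s = 1280 + (128 + (5*3)*4 - 21) = 1280 + (128 + 15*4 - 21) = 1280 + (128 + 60 - 21) = 1280 + 167 = 1447)
-s = -1*1447 = -1447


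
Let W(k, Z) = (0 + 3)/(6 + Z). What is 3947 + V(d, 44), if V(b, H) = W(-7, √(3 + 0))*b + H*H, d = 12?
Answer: 64785/11 - 12*√3/11 ≈ 5887.7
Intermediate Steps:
W(k, Z) = 3/(6 + Z)
V(b, H) = H² + 3*b/(6 + √3) (V(b, H) = (3/(6 + √(3 + 0)))*b + H*H = (3/(6 + √3))*b + H² = 3*b/(6 + √3) + H² = H² + 3*b/(6 + √3))
3947 + V(d, 44) = 3947 + (44² + (6/11)*12 - 1/11*12*√3) = 3947 + (1936 + 72/11 - 12*√3/11) = 3947 + (21368/11 - 12*√3/11) = 64785/11 - 12*√3/11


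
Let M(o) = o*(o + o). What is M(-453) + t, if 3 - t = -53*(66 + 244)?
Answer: 426851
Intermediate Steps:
t = 16433 (t = 3 - (-53)*(66 + 244) = 3 - (-53)*310 = 3 - 1*(-16430) = 3 + 16430 = 16433)
M(o) = 2*o**2 (M(o) = o*(2*o) = 2*o**2)
M(-453) + t = 2*(-453)**2 + 16433 = 2*205209 + 16433 = 410418 + 16433 = 426851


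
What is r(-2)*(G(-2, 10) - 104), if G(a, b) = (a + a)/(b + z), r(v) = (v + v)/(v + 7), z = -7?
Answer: 1264/15 ≈ 84.267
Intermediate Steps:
r(v) = 2*v/(7 + v) (r(v) = (2*v)/(7 + v) = 2*v/(7 + v))
G(a, b) = 2*a/(-7 + b) (G(a, b) = (a + a)/(b - 7) = (2*a)/(-7 + b) = 2*a/(-7 + b))
r(-2)*(G(-2, 10) - 104) = (2*(-2)/(7 - 2))*(2*(-2)/(-7 + 10) - 104) = (2*(-2)/5)*(2*(-2)/3 - 104) = (2*(-2)*(⅕))*(2*(-2)*(⅓) - 104) = -4*(-4/3 - 104)/5 = -⅘*(-316/3) = 1264/15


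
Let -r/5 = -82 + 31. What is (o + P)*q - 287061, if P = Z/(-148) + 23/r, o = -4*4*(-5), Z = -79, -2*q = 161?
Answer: -22157246869/75480 ≈ -2.9355e+5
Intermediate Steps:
q = -161/2 (q = -½*161 = -161/2 ≈ -80.500)
r = 255 (r = -5*(-82 + 31) = -5*(-51) = 255)
o = 80 (o = -16*(-5) = 80)
P = 23549/37740 (P = -79/(-148) + 23/255 = -79*(-1/148) + 23*(1/255) = 79/148 + 23/255 = 23549/37740 ≈ 0.62398)
(o + P)*q - 287061 = (80 + 23549/37740)*(-161/2) - 287061 = (3042749/37740)*(-161/2) - 287061 = -489882589/75480 - 287061 = -22157246869/75480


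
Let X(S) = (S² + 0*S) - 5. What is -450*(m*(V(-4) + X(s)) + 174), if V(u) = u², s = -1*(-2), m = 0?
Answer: -78300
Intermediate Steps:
s = 2
X(S) = -5 + S² (X(S) = (S² + 0) - 5 = S² - 5 = -5 + S²)
-450*(m*(V(-4) + X(s)) + 174) = -450*(0*((-4)² + (-5 + 2²)) + 174) = -450*(0*(16 + (-5 + 4)) + 174) = -450*(0*(16 - 1) + 174) = -450*(0*15 + 174) = -450*(0 + 174) = -450*174 = -78300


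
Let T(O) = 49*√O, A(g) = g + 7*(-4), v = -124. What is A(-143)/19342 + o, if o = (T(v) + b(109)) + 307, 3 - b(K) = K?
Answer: 204609/1018 + 98*I*√31 ≈ 200.99 + 545.64*I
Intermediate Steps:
A(g) = -28 + g (A(g) = g - 28 = -28 + g)
b(K) = 3 - K
o = 201 + 98*I*√31 (o = (49*√(-124) + (3 - 1*109)) + 307 = (49*(2*I*√31) + (3 - 109)) + 307 = (98*I*√31 - 106) + 307 = (-106 + 98*I*√31) + 307 = 201 + 98*I*√31 ≈ 201.0 + 545.64*I)
A(-143)/19342 + o = (-28 - 143)/19342 + (201 + 98*I*√31) = -171*1/19342 + (201 + 98*I*√31) = -9/1018 + (201 + 98*I*√31) = 204609/1018 + 98*I*√31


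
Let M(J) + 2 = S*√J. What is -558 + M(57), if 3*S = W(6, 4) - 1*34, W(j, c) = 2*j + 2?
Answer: -560 - 20*√57/3 ≈ -610.33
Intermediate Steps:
W(j, c) = 2 + 2*j
S = -20/3 (S = ((2 + 2*6) - 1*34)/3 = ((2 + 12) - 34)/3 = (14 - 34)/3 = (⅓)*(-20) = -20/3 ≈ -6.6667)
M(J) = -2 - 20*√J/3
-558 + M(57) = -558 + (-2 - 20*√57/3) = -560 - 20*√57/3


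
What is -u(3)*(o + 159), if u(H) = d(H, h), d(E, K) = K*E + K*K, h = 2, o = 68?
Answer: -2270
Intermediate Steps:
d(E, K) = K² + E*K (d(E, K) = E*K + K² = K² + E*K)
u(H) = 4 + 2*H (u(H) = 2*(H + 2) = 2*(2 + H) = 4 + 2*H)
-u(3)*(o + 159) = -(4 + 2*3)*(68 + 159) = -(4 + 6)*227 = -10*227 = -1*2270 = -2270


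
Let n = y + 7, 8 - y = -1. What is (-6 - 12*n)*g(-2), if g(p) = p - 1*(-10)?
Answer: -1584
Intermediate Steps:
y = 9 (y = 8 - 1*(-1) = 8 + 1 = 9)
n = 16 (n = 9 + 7 = 16)
g(p) = 10 + p (g(p) = p + 10 = 10 + p)
(-6 - 12*n)*g(-2) = (-6 - 12*16)*(10 - 2) = (-6 - 192)*8 = -198*8 = -1584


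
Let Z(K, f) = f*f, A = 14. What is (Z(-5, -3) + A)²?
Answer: 529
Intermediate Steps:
Z(K, f) = f²
(Z(-5, -3) + A)² = ((-3)² + 14)² = (9 + 14)² = 23² = 529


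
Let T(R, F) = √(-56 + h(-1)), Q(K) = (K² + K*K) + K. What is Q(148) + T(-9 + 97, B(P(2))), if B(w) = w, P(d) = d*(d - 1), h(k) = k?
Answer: 43956 + I*√57 ≈ 43956.0 + 7.5498*I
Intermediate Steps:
P(d) = d*(-1 + d)
Q(K) = K + 2*K² (Q(K) = (K² + K²) + K = 2*K² + K = K + 2*K²)
T(R, F) = I*√57 (T(R, F) = √(-56 - 1) = √(-57) = I*√57)
Q(148) + T(-9 + 97, B(P(2))) = 148*(1 + 2*148) + I*√57 = 148*(1 + 296) + I*√57 = 148*297 + I*√57 = 43956 + I*√57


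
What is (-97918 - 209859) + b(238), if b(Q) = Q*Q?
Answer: -251133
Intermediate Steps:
b(Q) = Q**2
(-97918 - 209859) + b(238) = (-97918 - 209859) + 238**2 = -307777 + 56644 = -251133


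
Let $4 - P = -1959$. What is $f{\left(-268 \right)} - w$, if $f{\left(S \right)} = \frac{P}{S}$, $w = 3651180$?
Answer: $- \frac{978518203}{268} \approx -3.6512 \cdot 10^{6}$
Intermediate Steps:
$P = 1963$ ($P = 4 - -1959 = 4 + 1959 = 1963$)
$f{\left(S \right)} = \frac{1963}{S}$
$f{\left(-268 \right)} - w = \frac{1963}{-268} - 3651180 = 1963 \left(- \frac{1}{268}\right) - 3651180 = - \frac{1963}{268} - 3651180 = - \frac{978518203}{268}$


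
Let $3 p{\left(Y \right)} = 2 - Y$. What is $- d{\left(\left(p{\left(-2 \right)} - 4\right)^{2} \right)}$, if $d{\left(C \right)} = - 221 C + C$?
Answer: $\frac{14080}{9} \approx 1564.4$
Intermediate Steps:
$p{\left(Y \right)} = \frac{2}{3} - \frac{Y}{3}$ ($p{\left(Y \right)} = \frac{2 - Y}{3} = \frac{2}{3} - \frac{Y}{3}$)
$d{\left(C \right)} = - 220 C$
$- d{\left(\left(p{\left(-2 \right)} - 4\right)^{2} \right)} = - \left(-220\right) \left(\left(\frac{2}{3} - - \frac{2}{3}\right) - 4\right)^{2} = - \left(-220\right) \left(\left(\frac{2}{3} + \frac{2}{3}\right) - 4\right)^{2} = - \left(-220\right) \left(\frac{4}{3} - 4\right)^{2} = - \left(-220\right) \left(- \frac{8}{3}\right)^{2} = - \frac{\left(-220\right) 64}{9} = \left(-1\right) \left(- \frac{14080}{9}\right) = \frac{14080}{9}$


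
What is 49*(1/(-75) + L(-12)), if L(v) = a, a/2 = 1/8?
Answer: 3479/300 ≈ 11.597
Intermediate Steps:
a = ¼ (a = 2/8 = 2*(⅛) = ¼ ≈ 0.25000)
L(v) = ¼
49*(1/(-75) + L(-12)) = 49*(1/(-75) + ¼) = 49*(-1/75 + ¼) = 49*(71/300) = 3479/300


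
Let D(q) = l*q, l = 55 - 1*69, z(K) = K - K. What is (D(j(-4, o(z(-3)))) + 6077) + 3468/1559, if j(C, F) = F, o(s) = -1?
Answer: 9499337/1559 ≈ 6093.2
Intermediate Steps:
z(K) = 0
l = -14 (l = 55 - 69 = -14)
D(q) = -14*q
(D(j(-4, o(z(-3)))) + 6077) + 3468/1559 = (-14*(-1) + 6077) + 3468/1559 = (14 + 6077) + 3468*(1/1559) = 6091 + 3468/1559 = 9499337/1559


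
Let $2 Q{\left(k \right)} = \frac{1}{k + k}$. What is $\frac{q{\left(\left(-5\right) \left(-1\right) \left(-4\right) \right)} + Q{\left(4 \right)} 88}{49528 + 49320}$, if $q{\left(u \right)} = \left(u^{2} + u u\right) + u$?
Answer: $\frac{1571}{197696} \approx 0.0079466$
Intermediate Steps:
$Q{\left(k \right)} = \frac{1}{4 k}$ ($Q{\left(k \right)} = \frac{1}{2 \left(k + k\right)} = \frac{1}{2 \cdot 2 k} = \frac{\frac{1}{2} \frac{1}{k}}{2} = \frac{1}{4 k}$)
$q{\left(u \right)} = u + 2 u^{2}$ ($q{\left(u \right)} = \left(u^{2} + u^{2}\right) + u = 2 u^{2} + u = u + 2 u^{2}$)
$\frac{q{\left(\left(-5\right) \left(-1\right) \left(-4\right) \right)} + Q{\left(4 \right)} 88}{49528 + 49320} = \frac{\left(-5\right) \left(-1\right) \left(-4\right) \left(1 + 2 \left(-5\right) \left(-1\right) \left(-4\right)\right) + \frac{1}{4 \cdot 4} \cdot 88}{49528 + 49320} = \frac{5 \left(-4\right) \left(1 + 2 \cdot 5 \left(-4\right)\right) + \frac{1}{4} \cdot \frac{1}{4} \cdot 88}{98848} = \left(- 20 \left(1 + 2 \left(-20\right)\right) + \frac{1}{16} \cdot 88\right) \frac{1}{98848} = \left(- 20 \left(1 - 40\right) + \frac{11}{2}\right) \frac{1}{98848} = \left(\left(-20\right) \left(-39\right) + \frac{11}{2}\right) \frac{1}{98848} = \left(780 + \frac{11}{2}\right) \frac{1}{98848} = \frac{1571}{2} \cdot \frac{1}{98848} = \frac{1571}{197696}$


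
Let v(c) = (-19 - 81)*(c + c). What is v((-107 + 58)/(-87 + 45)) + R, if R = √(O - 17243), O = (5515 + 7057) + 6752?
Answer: -700/3 + √2081 ≈ -187.72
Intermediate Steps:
O = 19324 (O = 12572 + 6752 = 19324)
v(c) = -200*c
R = √2081 (R = √(19324 - 17243) = √2081 ≈ 45.618)
v((-107 + 58)/(-87 + 45)) + R = -200*(-107 + 58)/(-87 + 45) + √2081 = -(-9800)/(-42) + √2081 = -(-9800)*(-1)/42 + √2081 = -200*7/6 + √2081 = -700/3 + √2081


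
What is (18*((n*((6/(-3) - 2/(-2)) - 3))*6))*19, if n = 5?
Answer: -41040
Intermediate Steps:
(18*((n*((6/(-3) - 2/(-2)) - 3))*6))*19 = (18*((5*((6/(-3) - 2/(-2)) - 3))*6))*19 = (18*((5*((6*(-⅓) - 2*(-½)) - 3))*6))*19 = (18*((5*((-2 + 1) - 3))*6))*19 = (18*((5*(-1 - 3))*6))*19 = (18*((5*(-4))*6))*19 = (18*(-20*6))*19 = (18*(-120))*19 = -2160*19 = -41040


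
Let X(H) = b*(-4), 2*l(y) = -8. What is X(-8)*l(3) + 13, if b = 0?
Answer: 13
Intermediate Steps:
l(y) = -4 (l(y) = (½)*(-8) = -4)
X(H) = 0 (X(H) = 0*(-4) = 0)
X(-8)*l(3) + 13 = 0*(-4) + 13 = 0 + 13 = 13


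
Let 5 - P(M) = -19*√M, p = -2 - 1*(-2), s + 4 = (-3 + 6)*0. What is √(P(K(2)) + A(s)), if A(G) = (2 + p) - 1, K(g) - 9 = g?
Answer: √(6 + 19*√11) ≈ 8.3076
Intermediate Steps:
s = -4 (s = -4 + (-3 + 6)*0 = -4 + 3*0 = -4 + 0 = -4)
p = 0 (p = -2 + 2 = 0)
K(g) = 9 + g
A(G) = 1 (A(G) = (2 + 0) - 1 = 2 - 1 = 1)
P(M) = 5 + 19*√M (P(M) = 5 - (-19)*√M = 5 + 19*√M)
√(P(K(2)) + A(s)) = √((5 + 19*√(9 + 2)) + 1) = √((5 + 19*√11) + 1) = √(6 + 19*√11)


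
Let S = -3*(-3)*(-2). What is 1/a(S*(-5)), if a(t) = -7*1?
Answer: -⅐ ≈ -0.14286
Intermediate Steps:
S = -18 (S = 9*(-2) = -18)
a(t) = -7
1/a(S*(-5)) = 1/(-7) = -⅐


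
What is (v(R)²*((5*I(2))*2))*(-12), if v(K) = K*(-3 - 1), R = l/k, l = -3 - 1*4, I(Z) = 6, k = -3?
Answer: -62720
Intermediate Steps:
l = -7 (l = -3 - 4 = -7)
R = 7/3 (R = -7/(-3) = -7*(-⅓) = 7/3 ≈ 2.3333)
v(K) = -4*K (v(K) = K*(-4) = -4*K)
(v(R)²*((5*I(2))*2))*(-12) = ((-4*7/3)²*((5*6)*2))*(-12) = ((-28/3)²*(30*2))*(-12) = ((784/9)*60)*(-12) = (15680/3)*(-12) = -62720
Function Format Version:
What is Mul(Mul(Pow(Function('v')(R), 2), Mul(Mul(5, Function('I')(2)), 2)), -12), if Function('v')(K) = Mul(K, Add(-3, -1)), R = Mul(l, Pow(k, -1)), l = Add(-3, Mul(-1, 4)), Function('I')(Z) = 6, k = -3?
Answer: -62720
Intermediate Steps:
l = -7 (l = Add(-3, -4) = -7)
R = Rational(7, 3) (R = Mul(-7, Pow(-3, -1)) = Mul(-7, Rational(-1, 3)) = Rational(7, 3) ≈ 2.3333)
Function('v')(K) = Mul(-4, K) (Function('v')(K) = Mul(K, -4) = Mul(-4, K))
Mul(Mul(Pow(Function('v')(R), 2), Mul(Mul(5, Function('I')(2)), 2)), -12) = Mul(Mul(Pow(Mul(-4, Rational(7, 3)), 2), Mul(Mul(5, 6), 2)), -12) = Mul(Mul(Pow(Rational(-28, 3), 2), Mul(30, 2)), -12) = Mul(Mul(Rational(784, 9), 60), -12) = Mul(Rational(15680, 3), -12) = -62720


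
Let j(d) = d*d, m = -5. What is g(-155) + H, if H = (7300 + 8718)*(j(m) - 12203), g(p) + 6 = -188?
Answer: -195067398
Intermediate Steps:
j(d) = d²
g(p) = -194 (g(p) = -6 - 188 = -194)
H = -195067204 (H = (7300 + 8718)*((-5)² - 12203) = 16018*(25 - 12203) = 16018*(-12178) = -195067204)
g(-155) + H = -194 - 195067204 = -195067398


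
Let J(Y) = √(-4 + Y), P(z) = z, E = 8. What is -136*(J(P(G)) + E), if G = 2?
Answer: -1088 - 136*I*√2 ≈ -1088.0 - 192.33*I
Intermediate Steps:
-136*(J(P(G)) + E) = -136*(√(-4 + 2) + 8) = -136*(√(-2) + 8) = -136*(I*√2 + 8) = -136*(8 + I*√2) = -1088 - 136*I*√2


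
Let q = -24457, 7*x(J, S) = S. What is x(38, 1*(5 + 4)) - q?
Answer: 171208/7 ≈ 24458.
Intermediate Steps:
x(J, S) = S/7
x(38, 1*(5 + 4)) - q = (1*(5 + 4))/7 - 1*(-24457) = (1*9)/7 + 24457 = (⅐)*9 + 24457 = 9/7 + 24457 = 171208/7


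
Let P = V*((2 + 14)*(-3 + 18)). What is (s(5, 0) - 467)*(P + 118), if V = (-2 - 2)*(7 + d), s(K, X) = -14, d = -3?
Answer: 1790282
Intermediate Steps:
V = -16 (V = (-2 - 2)*(7 - 3) = -4*4 = -16)
P = -3840 (P = -16*(2 + 14)*(-3 + 18) = -256*15 = -16*240 = -3840)
(s(5, 0) - 467)*(P + 118) = (-14 - 467)*(-3840 + 118) = -481*(-3722) = 1790282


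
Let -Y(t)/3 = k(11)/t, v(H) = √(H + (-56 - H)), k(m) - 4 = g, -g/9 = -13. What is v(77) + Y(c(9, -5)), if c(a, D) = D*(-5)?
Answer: -363/25 + 2*I*√14 ≈ -14.52 + 7.4833*I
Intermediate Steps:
g = 117 (g = -9*(-13) = 117)
k(m) = 121 (k(m) = 4 + 117 = 121)
c(a, D) = -5*D
v(H) = 2*I*√14 (v(H) = √(-56) = 2*I*√14)
Y(t) = -363/t
v(77) + Y(c(9, -5)) = 2*I*√14 - 363/((-5*(-5))) = 2*I*√14 - 363/25 = -363/25 + 2*I*√14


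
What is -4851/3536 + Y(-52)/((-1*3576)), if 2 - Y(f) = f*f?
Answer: -974113/1580592 ≈ -0.61630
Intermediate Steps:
Y(f) = 2 - f² (Y(f) = 2 - f*f = 2 - f²)
-4851/3536 + Y(-52)/((-1*3576)) = -4851/3536 + (2 - 1*(-52)²)/((-1*3576)) = -4851*1/3536 + (2 - 1*2704)/(-3576) = -4851/3536 + (2 - 2704)*(-1/3576) = -4851/3536 - 2702*(-1/3576) = -4851/3536 + 1351/1788 = -974113/1580592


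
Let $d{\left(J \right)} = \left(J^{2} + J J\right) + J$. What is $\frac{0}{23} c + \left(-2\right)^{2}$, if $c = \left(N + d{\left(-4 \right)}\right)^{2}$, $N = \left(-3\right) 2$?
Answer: $4$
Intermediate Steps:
$d{\left(J \right)} = J + 2 J^{2}$ ($d{\left(J \right)} = \left(J^{2} + J^{2}\right) + J = 2 J^{2} + J = J + 2 J^{2}$)
$N = -6$
$c = 484$ ($c = \left(-6 - 4 \left(1 + 2 \left(-4\right)\right)\right)^{2} = \left(-6 - 4 \left(1 - 8\right)\right)^{2} = \left(-6 - -28\right)^{2} = \left(-6 + 28\right)^{2} = 22^{2} = 484$)
$\frac{0}{23} c + \left(-2\right)^{2} = \frac{0}{23} \cdot 484 + \left(-2\right)^{2} = 0 \cdot \frac{1}{23} \cdot 484 + 4 = 0 \cdot 484 + 4 = 0 + 4 = 4$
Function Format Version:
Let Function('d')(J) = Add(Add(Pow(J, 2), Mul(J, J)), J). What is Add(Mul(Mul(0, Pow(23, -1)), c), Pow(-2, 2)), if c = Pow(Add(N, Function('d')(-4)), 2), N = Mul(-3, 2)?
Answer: 4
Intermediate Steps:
Function('d')(J) = Add(J, Mul(2, Pow(J, 2))) (Function('d')(J) = Add(Add(Pow(J, 2), Pow(J, 2)), J) = Add(Mul(2, Pow(J, 2)), J) = Add(J, Mul(2, Pow(J, 2))))
N = -6
c = 484 (c = Pow(Add(-6, Mul(-4, Add(1, Mul(2, -4)))), 2) = Pow(Add(-6, Mul(-4, Add(1, -8))), 2) = Pow(Add(-6, Mul(-4, -7)), 2) = Pow(Add(-6, 28), 2) = Pow(22, 2) = 484)
Add(Mul(Mul(0, Pow(23, -1)), c), Pow(-2, 2)) = Add(Mul(Mul(0, Pow(23, -1)), 484), Pow(-2, 2)) = Add(Mul(Mul(0, Rational(1, 23)), 484), 4) = Add(Mul(0, 484), 4) = Add(0, 4) = 4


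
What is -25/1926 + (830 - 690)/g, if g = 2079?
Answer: 3455/63558 ≈ 0.054360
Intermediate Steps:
-25/1926 + (830 - 690)/g = -25/1926 + (830 - 690)/2079 = -25*1/1926 + 140*(1/2079) = -25/1926 + 20/297 = 3455/63558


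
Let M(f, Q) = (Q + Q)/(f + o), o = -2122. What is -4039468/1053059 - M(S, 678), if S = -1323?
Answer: -12488019256/3627788255 ≈ -3.4423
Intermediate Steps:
M(f, Q) = 2*Q/(-2122 + f) (M(f, Q) = (Q + Q)/(f - 2122) = (2*Q)/(-2122 + f) = 2*Q/(-2122 + f))
-4039468/1053059 - M(S, 678) = -4039468/1053059 - 2*678/(-2122 - 1323) = -4039468*1/1053059 - 2*678/(-3445) = -4039468/1053059 - 2*678*(-1)/3445 = -4039468/1053059 - 1*(-1356/3445) = -4039468/1053059 + 1356/3445 = -12488019256/3627788255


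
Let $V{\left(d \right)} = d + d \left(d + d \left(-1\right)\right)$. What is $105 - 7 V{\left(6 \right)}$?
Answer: $63$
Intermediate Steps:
$V{\left(d \right)} = d$ ($V{\left(d \right)} = d + d \left(d - d\right) = d + d 0 = d + 0 = d$)
$105 - 7 V{\left(6 \right)} = 105 - 42 = 63$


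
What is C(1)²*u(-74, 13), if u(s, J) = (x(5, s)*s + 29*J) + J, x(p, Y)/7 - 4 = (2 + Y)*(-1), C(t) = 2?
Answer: -155912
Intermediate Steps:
x(p, Y) = 14 - 7*Y (x(p, Y) = 28 + 7*((2 + Y)*(-1)) = 28 + 7*(-2 - Y) = 28 + (-14 - 7*Y) = 14 - 7*Y)
u(s, J) = 30*J + s*(14 - 7*s) (u(s, J) = ((14 - 7*s)*s + 29*J) + J = (s*(14 - 7*s) + 29*J) + J = (29*J + s*(14 - 7*s)) + J = 30*J + s*(14 - 7*s))
C(1)²*u(-74, 13) = 2²*(30*13 - 7*(-74)*(-2 - 74)) = 4*(390 - 7*(-74)*(-76)) = 4*(390 - 39368) = 4*(-38978) = -155912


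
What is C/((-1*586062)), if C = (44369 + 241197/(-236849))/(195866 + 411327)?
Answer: -5254256042/42141683277801567 ≈ -1.2468e-7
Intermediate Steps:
C = 10508512084/143813054857 (C = (44369 + 241197*(-1/236849))/607193 = (44369 - 241197/236849)*(1/607193) = (10508512084/236849)*(1/607193) = 10508512084/143813054857 ≈ 0.073071)
C/((-1*586062)) = 10508512084/(143813054857*((-1*586062))) = (10508512084/143813054857)/(-586062) = (10508512084/143813054857)*(-1/586062) = -5254256042/42141683277801567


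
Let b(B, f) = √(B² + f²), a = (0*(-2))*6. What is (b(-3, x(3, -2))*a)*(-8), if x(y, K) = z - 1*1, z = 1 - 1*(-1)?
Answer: 0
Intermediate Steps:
z = 2 (z = 1 + 1 = 2)
a = 0 (a = 0*6 = 0)
x(y, K) = 1 (x(y, K) = 2 - 1*1 = 2 - 1 = 1)
(b(-3, x(3, -2))*a)*(-8) = (√((-3)² + 1²)*0)*(-8) = (√(9 + 1)*0)*(-8) = (√10*0)*(-8) = 0*(-8) = 0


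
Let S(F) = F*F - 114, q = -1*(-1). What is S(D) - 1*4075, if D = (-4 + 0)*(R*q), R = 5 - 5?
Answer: -4189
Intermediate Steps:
q = 1
R = 0
D = 0 (D = (-4 + 0)*(0*1) = -4*0 = 0)
S(F) = -114 + F² (S(F) = F² - 114 = -114 + F²)
S(D) - 1*4075 = (-114 + 0²) - 1*4075 = (-114 + 0) - 4075 = -114 - 4075 = -4189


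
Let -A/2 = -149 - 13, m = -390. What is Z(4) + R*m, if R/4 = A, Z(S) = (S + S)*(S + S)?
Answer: -505376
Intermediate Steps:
A = 324 (A = -2*(-149 - 13) = -2*(-162) = 324)
Z(S) = 4*S**2 (Z(S) = (2*S)*(2*S) = 4*S**2)
R = 1296 (R = 4*324 = 1296)
Z(4) + R*m = 4*4**2 + 1296*(-390) = 4*16 - 505440 = 64 - 505440 = -505376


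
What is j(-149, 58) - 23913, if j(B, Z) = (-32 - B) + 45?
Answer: -23751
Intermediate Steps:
j(B, Z) = 13 - B
j(-149, 58) - 23913 = (13 - 1*(-149)) - 23913 = (13 + 149) - 23913 = 162 - 23913 = -23751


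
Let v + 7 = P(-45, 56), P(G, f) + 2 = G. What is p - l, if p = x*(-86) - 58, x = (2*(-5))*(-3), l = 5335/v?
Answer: -137117/54 ≈ -2539.2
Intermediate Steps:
P(G, f) = -2 + G
v = -54 (v = -7 + (-2 - 45) = -7 - 47 = -54)
l = -5335/54 (l = 5335/(-54) = 5335*(-1/54) = -5335/54 ≈ -98.796)
x = 30 (x = -10*(-3) = 30)
p = -2638 (p = 30*(-86) - 58 = -2580 - 58 = -2638)
p - l = -2638 - 1*(-5335/54) = -2638 + 5335/54 = -137117/54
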